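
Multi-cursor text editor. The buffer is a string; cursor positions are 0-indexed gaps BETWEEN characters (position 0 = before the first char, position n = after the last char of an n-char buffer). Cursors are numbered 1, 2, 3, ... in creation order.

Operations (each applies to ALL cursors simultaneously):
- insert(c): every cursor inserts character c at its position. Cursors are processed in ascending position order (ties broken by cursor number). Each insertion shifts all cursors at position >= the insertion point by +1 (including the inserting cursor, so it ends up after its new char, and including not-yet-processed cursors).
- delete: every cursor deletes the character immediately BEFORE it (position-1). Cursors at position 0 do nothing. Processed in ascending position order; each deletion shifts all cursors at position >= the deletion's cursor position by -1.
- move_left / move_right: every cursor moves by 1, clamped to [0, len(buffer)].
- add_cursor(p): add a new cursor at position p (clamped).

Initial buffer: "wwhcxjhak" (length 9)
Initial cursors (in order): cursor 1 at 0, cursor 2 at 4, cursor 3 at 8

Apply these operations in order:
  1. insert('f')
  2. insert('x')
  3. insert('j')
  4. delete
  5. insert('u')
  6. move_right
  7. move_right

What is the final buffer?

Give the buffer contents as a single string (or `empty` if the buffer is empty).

Answer: fxuwwhcfxuxjhafxuk

Derivation:
After op 1 (insert('f')): buffer="fwwhcfxjhafk" (len 12), cursors c1@1 c2@6 c3@11, authorship 1....2....3.
After op 2 (insert('x')): buffer="fxwwhcfxxjhafxk" (len 15), cursors c1@2 c2@8 c3@14, authorship 11....22....33.
After op 3 (insert('j')): buffer="fxjwwhcfxjxjhafxjk" (len 18), cursors c1@3 c2@10 c3@17, authorship 111....222....333.
After op 4 (delete): buffer="fxwwhcfxxjhafxk" (len 15), cursors c1@2 c2@8 c3@14, authorship 11....22....33.
After op 5 (insert('u')): buffer="fxuwwhcfxuxjhafxuk" (len 18), cursors c1@3 c2@10 c3@17, authorship 111....222....333.
After op 6 (move_right): buffer="fxuwwhcfxuxjhafxuk" (len 18), cursors c1@4 c2@11 c3@18, authorship 111....222....333.
After op 7 (move_right): buffer="fxuwwhcfxuxjhafxuk" (len 18), cursors c1@5 c2@12 c3@18, authorship 111....222....333.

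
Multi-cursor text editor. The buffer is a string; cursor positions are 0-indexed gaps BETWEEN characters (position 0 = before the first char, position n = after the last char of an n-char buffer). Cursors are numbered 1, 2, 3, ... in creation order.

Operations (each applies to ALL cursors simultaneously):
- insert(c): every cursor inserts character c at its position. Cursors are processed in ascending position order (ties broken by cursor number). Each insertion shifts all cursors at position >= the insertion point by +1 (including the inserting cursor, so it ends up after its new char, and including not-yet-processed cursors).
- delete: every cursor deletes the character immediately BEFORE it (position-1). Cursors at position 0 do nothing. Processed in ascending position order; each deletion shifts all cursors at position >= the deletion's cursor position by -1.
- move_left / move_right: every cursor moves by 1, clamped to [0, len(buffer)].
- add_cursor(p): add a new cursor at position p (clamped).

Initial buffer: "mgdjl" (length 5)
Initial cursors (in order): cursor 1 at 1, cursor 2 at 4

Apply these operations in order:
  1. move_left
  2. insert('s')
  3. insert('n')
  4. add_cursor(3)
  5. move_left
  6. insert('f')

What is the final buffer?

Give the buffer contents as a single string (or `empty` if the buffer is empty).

After op 1 (move_left): buffer="mgdjl" (len 5), cursors c1@0 c2@3, authorship .....
After op 2 (insert('s')): buffer="smgdsjl" (len 7), cursors c1@1 c2@5, authorship 1...2..
After op 3 (insert('n')): buffer="snmgdsnjl" (len 9), cursors c1@2 c2@7, authorship 11...22..
After op 4 (add_cursor(3)): buffer="snmgdsnjl" (len 9), cursors c1@2 c3@3 c2@7, authorship 11...22..
After op 5 (move_left): buffer="snmgdsnjl" (len 9), cursors c1@1 c3@2 c2@6, authorship 11...22..
After op 6 (insert('f')): buffer="sfnfmgdsfnjl" (len 12), cursors c1@2 c3@4 c2@9, authorship 1113...222..

Answer: sfnfmgdsfnjl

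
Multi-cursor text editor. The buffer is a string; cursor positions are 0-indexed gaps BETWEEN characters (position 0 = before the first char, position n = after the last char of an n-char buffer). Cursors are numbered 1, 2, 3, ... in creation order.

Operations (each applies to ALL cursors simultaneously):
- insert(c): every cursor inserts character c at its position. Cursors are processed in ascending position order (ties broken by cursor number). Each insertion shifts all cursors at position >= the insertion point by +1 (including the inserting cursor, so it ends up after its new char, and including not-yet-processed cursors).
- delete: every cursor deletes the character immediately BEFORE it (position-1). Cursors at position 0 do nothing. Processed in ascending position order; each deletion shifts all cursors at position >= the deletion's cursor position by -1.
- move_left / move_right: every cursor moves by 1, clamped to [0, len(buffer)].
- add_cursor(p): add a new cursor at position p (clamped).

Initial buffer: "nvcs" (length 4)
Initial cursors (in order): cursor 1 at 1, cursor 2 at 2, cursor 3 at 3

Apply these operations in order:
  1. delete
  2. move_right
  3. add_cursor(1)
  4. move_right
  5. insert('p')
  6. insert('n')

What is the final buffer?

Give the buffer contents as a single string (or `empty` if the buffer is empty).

After op 1 (delete): buffer="s" (len 1), cursors c1@0 c2@0 c3@0, authorship .
After op 2 (move_right): buffer="s" (len 1), cursors c1@1 c2@1 c3@1, authorship .
After op 3 (add_cursor(1)): buffer="s" (len 1), cursors c1@1 c2@1 c3@1 c4@1, authorship .
After op 4 (move_right): buffer="s" (len 1), cursors c1@1 c2@1 c3@1 c4@1, authorship .
After op 5 (insert('p')): buffer="spppp" (len 5), cursors c1@5 c2@5 c3@5 c4@5, authorship .1234
After op 6 (insert('n')): buffer="sppppnnnn" (len 9), cursors c1@9 c2@9 c3@9 c4@9, authorship .12341234

Answer: sppppnnnn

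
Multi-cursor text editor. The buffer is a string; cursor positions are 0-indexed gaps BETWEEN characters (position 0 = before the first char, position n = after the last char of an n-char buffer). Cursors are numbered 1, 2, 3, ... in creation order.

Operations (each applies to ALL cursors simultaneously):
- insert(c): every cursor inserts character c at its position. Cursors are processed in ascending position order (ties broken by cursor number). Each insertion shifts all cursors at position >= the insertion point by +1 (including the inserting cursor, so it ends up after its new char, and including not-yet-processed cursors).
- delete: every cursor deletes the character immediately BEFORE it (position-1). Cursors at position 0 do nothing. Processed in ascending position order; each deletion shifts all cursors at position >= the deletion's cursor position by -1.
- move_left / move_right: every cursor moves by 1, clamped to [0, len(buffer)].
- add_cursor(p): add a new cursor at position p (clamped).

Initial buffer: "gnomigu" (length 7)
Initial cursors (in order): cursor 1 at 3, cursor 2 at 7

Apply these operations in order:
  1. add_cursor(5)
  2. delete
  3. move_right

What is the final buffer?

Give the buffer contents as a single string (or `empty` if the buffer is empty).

After op 1 (add_cursor(5)): buffer="gnomigu" (len 7), cursors c1@3 c3@5 c2@7, authorship .......
After op 2 (delete): buffer="gnmg" (len 4), cursors c1@2 c3@3 c2@4, authorship ....
After op 3 (move_right): buffer="gnmg" (len 4), cursors c1@3 c2@4 c3@4, authorship ....

Answer: gnmg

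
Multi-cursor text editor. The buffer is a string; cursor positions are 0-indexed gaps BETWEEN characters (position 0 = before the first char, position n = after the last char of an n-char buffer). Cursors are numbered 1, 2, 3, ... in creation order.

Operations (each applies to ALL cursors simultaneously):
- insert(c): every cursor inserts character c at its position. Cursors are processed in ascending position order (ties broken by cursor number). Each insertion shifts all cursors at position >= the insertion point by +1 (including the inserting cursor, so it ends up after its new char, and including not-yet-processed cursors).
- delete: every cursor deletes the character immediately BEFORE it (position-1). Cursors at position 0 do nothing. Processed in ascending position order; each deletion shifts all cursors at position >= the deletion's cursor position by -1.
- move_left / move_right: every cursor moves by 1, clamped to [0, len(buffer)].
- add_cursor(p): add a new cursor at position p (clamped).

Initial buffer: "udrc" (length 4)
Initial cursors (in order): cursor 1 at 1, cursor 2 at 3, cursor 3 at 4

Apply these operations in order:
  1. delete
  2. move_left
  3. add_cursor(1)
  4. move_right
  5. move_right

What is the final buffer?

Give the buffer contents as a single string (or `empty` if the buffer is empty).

After op 1 (delete): buffer="d" (len 1), cursors c1@0 c2@1 c3@1, authorship .
After op 2 (move_left): buffer="d" (len 1), cursors c1@0 c2@0 c3@0, authorship .
After op 3 (add_cursor(1)): buffer="d" (len 1), cursors c1@0 c2@0 c3@0 c4@1, authorship .
After op 4 (move_right): buffer="d" (len 1), cursors c1@1 c2@1 c3@1 c4@1, authorship .
After op 5 (move_right): buffer="d" (len 1), cursors c1@1 c2@1 c3@1 c4@1, authorship .

Answer: d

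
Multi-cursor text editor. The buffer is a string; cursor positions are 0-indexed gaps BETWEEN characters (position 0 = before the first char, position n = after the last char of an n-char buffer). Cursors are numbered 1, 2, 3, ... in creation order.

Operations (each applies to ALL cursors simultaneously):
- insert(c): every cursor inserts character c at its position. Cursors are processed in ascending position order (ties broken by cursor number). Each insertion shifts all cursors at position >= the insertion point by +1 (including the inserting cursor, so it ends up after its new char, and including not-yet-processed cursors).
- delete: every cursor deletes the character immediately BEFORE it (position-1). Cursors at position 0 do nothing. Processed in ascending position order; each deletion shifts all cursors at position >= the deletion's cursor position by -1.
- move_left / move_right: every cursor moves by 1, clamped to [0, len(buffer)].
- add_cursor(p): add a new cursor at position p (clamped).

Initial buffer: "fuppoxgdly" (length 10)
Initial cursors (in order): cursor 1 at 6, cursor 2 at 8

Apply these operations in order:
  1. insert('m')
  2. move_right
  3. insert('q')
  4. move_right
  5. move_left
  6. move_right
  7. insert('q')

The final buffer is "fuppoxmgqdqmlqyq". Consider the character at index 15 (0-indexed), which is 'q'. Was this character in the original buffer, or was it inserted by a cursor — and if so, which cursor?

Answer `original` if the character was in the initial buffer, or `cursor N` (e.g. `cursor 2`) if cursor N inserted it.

Answer: cursor 2

Derivation:
After op 1 (insert('m')): buffer="fuppoxmgdmly" (len 12), cursors c1@7 c2@10, authorship ......1..2..
After op 2 (move_right): buffer="fuppoxmgdmly" (len 12), cursors c1@8 c2@11, authorship ......1..2..
After op 3 (insert('q')): buffer="fuppoxmgqdmlqy" (len 14), cursors c1@9 c2@13, authorship ......1.1.2.2.
After op 4 (move_right): buffer="fuppoxmgqdmlqy" (len 14), cursors c1@10 c2@14, authorship ......1.1.2.2.
After op 5 (move_left): buffer="fuppoxmgqdmlqy" (len 14), cursors c1@9 c2@13, authorship ......1.1.2.2.
After op 6 (move_right): buffer="fuppoxmgqdmlqy" (len 14), cursors c1@10 c2@14, authorship ......1.1.2.2.
After op 7 (insert('q')): buffer="fuppoxmgqdqmlqyq" (len 16), cursors c1@11 c2@16, authorship ......1.1.12.2.2
Authorship (.=original, N=cursor N): . . . . . . 1 . 1 . 1 2 . 2 . 2
Index 15: author = 2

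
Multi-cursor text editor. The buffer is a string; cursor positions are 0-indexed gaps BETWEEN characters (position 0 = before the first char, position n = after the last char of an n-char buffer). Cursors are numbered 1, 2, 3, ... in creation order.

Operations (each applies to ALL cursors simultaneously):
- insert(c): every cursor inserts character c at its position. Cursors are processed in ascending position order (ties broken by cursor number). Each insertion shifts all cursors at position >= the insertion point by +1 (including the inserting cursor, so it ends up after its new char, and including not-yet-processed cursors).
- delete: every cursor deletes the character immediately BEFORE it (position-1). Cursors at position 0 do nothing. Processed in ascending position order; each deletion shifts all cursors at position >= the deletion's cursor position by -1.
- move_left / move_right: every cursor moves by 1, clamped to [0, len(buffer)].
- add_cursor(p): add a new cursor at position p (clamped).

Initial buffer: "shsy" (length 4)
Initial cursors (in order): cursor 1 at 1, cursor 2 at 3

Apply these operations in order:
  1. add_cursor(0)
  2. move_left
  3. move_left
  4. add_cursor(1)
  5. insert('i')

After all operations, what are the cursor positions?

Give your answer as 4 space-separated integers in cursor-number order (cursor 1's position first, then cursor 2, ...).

After op 1 (add_cursor(0)): buffer="shsy" (len 4), cursors c3@0 c1@1 c2@3, authorship ....
After op 2 (move_left): buffer="shsy" (len 4), cursors c1@0 c3@0 c2@2, authorship ....
After op 3 (move_left): buffer="shsy" (len 4), cursors c1@0 c3@0 c2@1, authorship ....
After op 4 (add_cursor(1)): buffer="shsy" (len 4), cursors c1@0 c3@0 c2@1 c4@1, authorship ....
After op 5 (insert('i')): buffer="iisiihsy" (len 8), cursors c1@2 c3@2 c2@5 c4@5, authorship 13.24...

Answer: 2 5 2 5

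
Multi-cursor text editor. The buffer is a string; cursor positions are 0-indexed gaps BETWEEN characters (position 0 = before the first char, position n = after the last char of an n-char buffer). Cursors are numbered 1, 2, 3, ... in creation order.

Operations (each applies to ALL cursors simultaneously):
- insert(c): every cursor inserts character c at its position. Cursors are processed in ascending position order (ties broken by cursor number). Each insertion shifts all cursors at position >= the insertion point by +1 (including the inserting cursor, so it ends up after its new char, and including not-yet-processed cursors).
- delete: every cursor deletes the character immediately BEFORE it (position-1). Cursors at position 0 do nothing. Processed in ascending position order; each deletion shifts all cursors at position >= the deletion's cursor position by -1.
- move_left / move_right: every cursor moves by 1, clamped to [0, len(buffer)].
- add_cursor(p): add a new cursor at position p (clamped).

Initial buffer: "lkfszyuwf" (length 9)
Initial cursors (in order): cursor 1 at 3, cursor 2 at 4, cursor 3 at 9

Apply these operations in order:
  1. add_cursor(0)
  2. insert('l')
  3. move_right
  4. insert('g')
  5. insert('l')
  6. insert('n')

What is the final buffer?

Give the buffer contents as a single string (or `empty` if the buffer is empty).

Answer: llglnkflsglnlzglnyuwflgln

Derivation:
After op 1 (add_cursor(0)): buffer="lkfszyuwf" (len 9), cursors c4@0 c1@3 c2@4 c3@9, authorship .........
After op 2 (insert('l')): buffer="llkflslzyuwfl" (len 13), cursors c4@1 c1@5 c2@7 c3@13, authorship 4...1.2.....3
After op 3 (move_right): buffer="llkflslzyuwfl" (len 13), cursors c4@2 c1@6 c2@8 c3@13, authorship 4...1.2.....3
After op 4 (insert('g')): buffer="llgkflsglzgyuwflg" (len 17), cursors c4@3 c1@8 c2@11 c3@17, authorship 4.4..1.12.2....33
After op 5 (insert('l')): buffer="llglkflsgllzglyuwflgl" (len 21), cursors c4@4 c1@10 c2@14 c3@21, authorship 4.44..1.112.22....333
After op 6 (insert('n')): buffer="llglnkflsglnlzglnyuwflgln" (len 25), cursors c4@5 c1@12 c2@17 c3@25, authorship 4.444..1.1112.222....3333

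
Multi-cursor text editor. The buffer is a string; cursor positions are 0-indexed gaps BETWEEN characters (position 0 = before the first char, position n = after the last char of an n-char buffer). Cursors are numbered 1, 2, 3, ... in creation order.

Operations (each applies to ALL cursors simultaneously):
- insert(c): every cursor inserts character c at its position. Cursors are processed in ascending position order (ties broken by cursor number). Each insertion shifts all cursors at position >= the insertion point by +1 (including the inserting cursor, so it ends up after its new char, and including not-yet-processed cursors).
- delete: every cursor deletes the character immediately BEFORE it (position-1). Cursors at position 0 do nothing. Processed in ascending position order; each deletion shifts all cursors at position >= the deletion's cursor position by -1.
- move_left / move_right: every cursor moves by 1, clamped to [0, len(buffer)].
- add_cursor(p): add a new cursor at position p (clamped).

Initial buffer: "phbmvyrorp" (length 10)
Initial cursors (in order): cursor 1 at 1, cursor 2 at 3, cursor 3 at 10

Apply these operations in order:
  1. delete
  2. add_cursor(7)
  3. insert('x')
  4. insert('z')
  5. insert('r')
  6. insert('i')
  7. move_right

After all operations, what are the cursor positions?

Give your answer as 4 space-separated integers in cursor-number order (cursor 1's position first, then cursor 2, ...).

Answer: 5 10 23 23

Derivation:
After op 1 (delete): buffer="hmvyror" (len 7), cursors c1@0 c2@1 c3@7, authorship .......
After op 2 (add_cursor(7)): buffer="hmvyror" (len 7), cursors c1@0 c2@1 c3@7 c4@7, authorship .......
After op 3 (insert('x')): buffer="xhxmvyrorxx" (len 11), cursors c1@1 c2@3 c3@11 c4@11, authorship 1.2......34
After op 4 (insert('z')): buffer="xzhxzmvyrorxxzz" (len 15), cursors c1@2 c2@5 c3@15 c4@15, authorship 11.22......3434
After op 5 (insert('r')): buffer="xzrhxzrmvyrorxxzzrr" (len 19), cursors c1@3 c2@7 c3@19 c4@19, authorship 111.222......343434
After op 6 (insert('i')): buffer="xzrihxzrimvyrorxxzzrrii" (len 23), cursors c1@4 c2@9 c3@23 c4@23, authorship 1111.2222......34343434
After op 7 (move_right): buffer="xzrihxzrimvyrorxxzzrrii" (len 23), cursors c1@5 c2@10 c3@23 c4@23, authorship 1111.2222......34343434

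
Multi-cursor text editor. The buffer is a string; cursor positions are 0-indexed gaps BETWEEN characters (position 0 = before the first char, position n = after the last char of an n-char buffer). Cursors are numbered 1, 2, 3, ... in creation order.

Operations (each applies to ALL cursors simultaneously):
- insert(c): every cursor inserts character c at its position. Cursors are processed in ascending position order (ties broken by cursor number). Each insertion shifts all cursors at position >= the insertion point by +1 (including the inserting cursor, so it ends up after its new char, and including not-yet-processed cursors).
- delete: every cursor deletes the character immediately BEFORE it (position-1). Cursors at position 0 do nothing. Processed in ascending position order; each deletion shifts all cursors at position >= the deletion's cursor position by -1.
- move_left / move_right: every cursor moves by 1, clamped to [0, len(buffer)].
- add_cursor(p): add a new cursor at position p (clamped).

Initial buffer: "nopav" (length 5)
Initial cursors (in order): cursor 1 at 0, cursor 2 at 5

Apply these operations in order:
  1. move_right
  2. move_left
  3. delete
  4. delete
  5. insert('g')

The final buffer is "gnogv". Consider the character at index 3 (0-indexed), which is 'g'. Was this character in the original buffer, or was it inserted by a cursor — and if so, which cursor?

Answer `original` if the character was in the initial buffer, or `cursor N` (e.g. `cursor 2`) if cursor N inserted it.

Answer: cursor 2

Derivation:
After op 1 (move_right): buffer="nopav" (len 5), cursors c1@1 c2@5, authorship .....
After op 2 (move_left): buffer="nopav" (len 5), cursors c1@0 c2@4, authorship .....
After op 3 (delete): buffer="nopv" (len 4), cursors c1@0 c2@3, authorship ....
After op 4 (delete): buffer="nov" (len 3), cursors c1@0 c2@2, authorship ...
After op 5 (insert('g')): buffer="gnogv" (len 5), cursors c1@1 c2@4, authorship 1..2.
Authorship (.=original, N=cursor N): 1 . . 2 .
Index 3: author = 2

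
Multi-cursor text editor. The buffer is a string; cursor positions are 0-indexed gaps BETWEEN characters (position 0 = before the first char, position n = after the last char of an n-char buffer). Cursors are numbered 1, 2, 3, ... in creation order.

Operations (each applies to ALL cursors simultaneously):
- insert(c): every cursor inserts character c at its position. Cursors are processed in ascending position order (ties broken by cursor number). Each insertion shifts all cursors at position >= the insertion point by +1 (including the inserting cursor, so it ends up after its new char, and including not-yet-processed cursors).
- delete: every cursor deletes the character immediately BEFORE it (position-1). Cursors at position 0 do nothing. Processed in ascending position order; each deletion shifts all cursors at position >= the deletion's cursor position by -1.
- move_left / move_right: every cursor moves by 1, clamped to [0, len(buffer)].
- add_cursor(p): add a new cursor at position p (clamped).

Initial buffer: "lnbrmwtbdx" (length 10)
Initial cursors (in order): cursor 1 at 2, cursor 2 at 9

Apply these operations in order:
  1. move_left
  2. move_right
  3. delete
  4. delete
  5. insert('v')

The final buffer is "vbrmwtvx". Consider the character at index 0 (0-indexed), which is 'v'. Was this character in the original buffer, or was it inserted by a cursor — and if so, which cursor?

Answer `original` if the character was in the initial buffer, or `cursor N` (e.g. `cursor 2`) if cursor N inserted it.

After op 1 (move_left): buffer="lnbrmwtbdx" (len 10), cursors c1@1 c2@8, authorship ..........
After op 2 (move_right): buffer="lnbrmwtbdx" (len 10), cursors c1@2 c2@9, authorship ..........
After op 3 (delete): buffer="lbrmwtbx" (len 8), cursors c1@1 c2@7, authorship ........
After op 4 (delete): buffer="brmwtx" (len 6), cursors c1@0 c2@5, authorship ......
After op 5 (insert('v')): buffer="vbrmwtvx" (len 8), cursors c1@1 c2@7, authorship 1.....2.
Authorship (.=original, N=cursor N): 1 . . . . . 2 .
Index 0: author = 1

Answer: cursor 1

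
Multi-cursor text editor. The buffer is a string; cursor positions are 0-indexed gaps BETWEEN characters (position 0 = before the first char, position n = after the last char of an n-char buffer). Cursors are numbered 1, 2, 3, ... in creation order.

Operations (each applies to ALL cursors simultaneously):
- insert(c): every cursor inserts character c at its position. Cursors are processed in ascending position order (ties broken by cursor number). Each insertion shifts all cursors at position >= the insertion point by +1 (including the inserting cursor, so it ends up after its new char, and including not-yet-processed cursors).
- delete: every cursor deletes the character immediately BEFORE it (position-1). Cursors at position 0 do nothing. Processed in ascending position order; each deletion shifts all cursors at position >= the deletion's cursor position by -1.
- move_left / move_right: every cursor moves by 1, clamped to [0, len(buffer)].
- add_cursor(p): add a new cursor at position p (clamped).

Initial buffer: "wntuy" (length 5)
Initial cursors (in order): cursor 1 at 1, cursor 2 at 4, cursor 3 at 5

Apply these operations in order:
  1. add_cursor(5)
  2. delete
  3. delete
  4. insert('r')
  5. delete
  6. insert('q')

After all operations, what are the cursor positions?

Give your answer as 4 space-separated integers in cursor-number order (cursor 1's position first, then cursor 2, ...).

Answer: 4 4 4 4

Derivation:
After op 1 (add_cursor(5)): buffer="wntuy" (len 5), cursors c1@1 c2@4 c3@5 c4@5, authorship .....
After op 2 (delete): buffer="n" (len 1), cursors c1@0 c2@1 c3@1 c4@1, authorship .
After op 3 (delete): buffer="" (len 0), cursors c1@0 c2@0 c3@0 c4@0, authorship 
After op 4 (insert('r')): buffer="rrrr" (len 4), cursors c1@4 c2@4 c3@4 c4@4, authorship 1234
After op 5 (delete): buffer="" (len 0), cursors c1@0 c2@0 c3@0 c4@0, authorship 
After op 6 (insert('q')): buffer="qqqq" (len 4), cursors c1@4 c2@4 c3@4 c4@4, authorship 1234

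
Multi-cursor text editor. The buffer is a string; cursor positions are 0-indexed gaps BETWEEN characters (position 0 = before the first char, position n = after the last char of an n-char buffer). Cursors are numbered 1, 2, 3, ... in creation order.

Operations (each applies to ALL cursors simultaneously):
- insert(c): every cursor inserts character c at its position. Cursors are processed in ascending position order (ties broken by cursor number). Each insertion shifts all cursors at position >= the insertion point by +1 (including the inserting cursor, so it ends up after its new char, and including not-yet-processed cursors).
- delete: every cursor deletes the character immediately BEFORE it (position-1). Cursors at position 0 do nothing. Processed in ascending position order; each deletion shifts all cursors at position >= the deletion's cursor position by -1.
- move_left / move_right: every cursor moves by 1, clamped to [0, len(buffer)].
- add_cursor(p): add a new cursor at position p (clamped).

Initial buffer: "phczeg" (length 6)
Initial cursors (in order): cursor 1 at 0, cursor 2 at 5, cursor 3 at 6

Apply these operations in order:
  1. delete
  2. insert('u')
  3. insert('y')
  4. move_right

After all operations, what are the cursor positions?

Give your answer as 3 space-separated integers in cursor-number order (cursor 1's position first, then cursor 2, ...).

After op 1 (delete): buffer="phcz" (len 4), cursors c1@0 c2@4 c3@4, authorship ....
After op 2 (insert('u')): buffer="uphczuu" (len 7), cursors c1@1 c2@7 c3@7, authorship 1....23
After op 3 (insert('y')): buffer="uyphczuuyy" (len 10), cursors c1@2 c2@10 c3@10, authorship 11....2323
After op 4 (move_right): buffer="uyphczuuyy" (len 10), cursors c1@3 c2@10 c3@10, authorship 11....2323

Answer: 3 10 10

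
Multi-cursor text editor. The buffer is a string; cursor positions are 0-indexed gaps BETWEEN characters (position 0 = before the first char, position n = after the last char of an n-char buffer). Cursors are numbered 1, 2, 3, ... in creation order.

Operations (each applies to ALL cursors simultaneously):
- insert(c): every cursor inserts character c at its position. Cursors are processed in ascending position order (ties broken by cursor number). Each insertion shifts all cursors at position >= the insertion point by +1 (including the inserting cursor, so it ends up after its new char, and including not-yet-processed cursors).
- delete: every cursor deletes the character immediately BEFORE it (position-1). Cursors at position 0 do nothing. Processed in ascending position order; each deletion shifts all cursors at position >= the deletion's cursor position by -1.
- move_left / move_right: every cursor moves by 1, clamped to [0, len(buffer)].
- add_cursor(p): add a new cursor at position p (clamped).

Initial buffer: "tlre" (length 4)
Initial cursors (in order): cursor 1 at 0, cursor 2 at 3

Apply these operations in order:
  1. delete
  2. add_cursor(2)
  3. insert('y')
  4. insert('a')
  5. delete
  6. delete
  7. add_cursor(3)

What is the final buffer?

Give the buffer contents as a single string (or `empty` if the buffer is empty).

Answer: tle

Derivation:
After op 1 (delete): buffer="tle" (len 3), cursors c1@0 c2@2, authorship ...
After op 2 (add_cursor(2)): buffer="tle" (len 3), cursors c1@0 c2@2 c3@2, authorship ...
After op 3 (insert('y')): buffer="ytlyye" (len 6), cursors c1@1 c2@5 c3@5, authorship 1..23.
After op 4 (insert('a')): buffer="yatlyyaae" (len 9), cursors c1@2 c2@8 c3@8, authorship 11..2323.
After op 5 (delete): buffer="ytlyye" (len 6), cursors c1@1 c2@5 c3@5, authorship 1..23.
After op 6 (delete): buffer="tle" (len 3), cursors c1@0 c2@2 c3@2, authorship ...
After op 7 (add_cursor(3)): buffer="tle" (len 3), cursors c1@0 c2@2 c3@2 c4@3, authorship ...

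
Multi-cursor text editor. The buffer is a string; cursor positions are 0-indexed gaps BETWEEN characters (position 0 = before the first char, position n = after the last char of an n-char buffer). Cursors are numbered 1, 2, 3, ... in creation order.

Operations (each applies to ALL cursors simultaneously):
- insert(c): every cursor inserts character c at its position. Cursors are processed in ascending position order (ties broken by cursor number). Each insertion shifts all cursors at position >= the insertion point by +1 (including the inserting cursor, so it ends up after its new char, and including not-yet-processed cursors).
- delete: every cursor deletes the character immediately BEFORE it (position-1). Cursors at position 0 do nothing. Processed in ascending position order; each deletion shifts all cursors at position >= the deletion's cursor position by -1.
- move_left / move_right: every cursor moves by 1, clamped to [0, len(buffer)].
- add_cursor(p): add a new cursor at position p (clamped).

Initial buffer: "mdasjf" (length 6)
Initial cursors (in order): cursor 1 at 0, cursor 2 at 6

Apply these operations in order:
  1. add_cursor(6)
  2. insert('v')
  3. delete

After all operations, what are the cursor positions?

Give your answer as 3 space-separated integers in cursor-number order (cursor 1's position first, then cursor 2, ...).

Answer: 0 6 6

Derivation:
After op 1 (add_cursor(6)): buffer="mdasjf" (len 6), cursors c1@0 c2@6 c3@6, authorship ......
After op 2 (insert('v')): buffer="vmdasjfvv" (len 9), cursors c1@1 c2@9 c3@9, authorship 1......23
After op 3 (delete): buffer="mdasjf" (len 6), cursors c1@0 c2@6 c3@6, authorship ......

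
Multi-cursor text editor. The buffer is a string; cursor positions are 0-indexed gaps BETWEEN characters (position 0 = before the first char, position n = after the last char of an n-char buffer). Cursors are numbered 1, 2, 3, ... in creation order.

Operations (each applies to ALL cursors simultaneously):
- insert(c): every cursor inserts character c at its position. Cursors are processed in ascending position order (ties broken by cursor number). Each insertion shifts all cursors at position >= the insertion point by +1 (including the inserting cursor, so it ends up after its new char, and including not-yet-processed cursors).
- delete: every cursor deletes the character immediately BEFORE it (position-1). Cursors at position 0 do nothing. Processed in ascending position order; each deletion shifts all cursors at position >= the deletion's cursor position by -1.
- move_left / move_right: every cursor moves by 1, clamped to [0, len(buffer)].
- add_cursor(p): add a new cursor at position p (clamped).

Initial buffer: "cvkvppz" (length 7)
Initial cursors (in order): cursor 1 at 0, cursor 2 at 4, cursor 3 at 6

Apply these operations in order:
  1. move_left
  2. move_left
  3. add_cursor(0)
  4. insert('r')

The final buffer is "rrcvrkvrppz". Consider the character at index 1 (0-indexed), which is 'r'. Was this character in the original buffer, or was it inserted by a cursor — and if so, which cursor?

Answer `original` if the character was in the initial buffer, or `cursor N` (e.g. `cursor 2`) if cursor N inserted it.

Answer: cursor 4

Derivation:
After op 1 (move_left): buffer="cvkvppz" (len 7), cursors c1@0 c2@3 c3@5, authorship .......
After op 2 (move_left): buffer="cvkvppz" (len 7), cursors c1@0 c2@2 c3@4, authorship .......
After op 3 (add_cursor(0)): buffer="cvkvppz" (len 7), cursors c1@0 c4@0 c2@2 c3@4, authorship .......
After op 4 (insert('r')): buffer="rrcvrkvrppz" (len 11), cursors c1@2 c4@2 c2@5 c3@8, authorship 14..2..3...
Authorship (.=original, N=cursor N): 1 4 . . 2 . . 3 . . .
Index 1: author = 4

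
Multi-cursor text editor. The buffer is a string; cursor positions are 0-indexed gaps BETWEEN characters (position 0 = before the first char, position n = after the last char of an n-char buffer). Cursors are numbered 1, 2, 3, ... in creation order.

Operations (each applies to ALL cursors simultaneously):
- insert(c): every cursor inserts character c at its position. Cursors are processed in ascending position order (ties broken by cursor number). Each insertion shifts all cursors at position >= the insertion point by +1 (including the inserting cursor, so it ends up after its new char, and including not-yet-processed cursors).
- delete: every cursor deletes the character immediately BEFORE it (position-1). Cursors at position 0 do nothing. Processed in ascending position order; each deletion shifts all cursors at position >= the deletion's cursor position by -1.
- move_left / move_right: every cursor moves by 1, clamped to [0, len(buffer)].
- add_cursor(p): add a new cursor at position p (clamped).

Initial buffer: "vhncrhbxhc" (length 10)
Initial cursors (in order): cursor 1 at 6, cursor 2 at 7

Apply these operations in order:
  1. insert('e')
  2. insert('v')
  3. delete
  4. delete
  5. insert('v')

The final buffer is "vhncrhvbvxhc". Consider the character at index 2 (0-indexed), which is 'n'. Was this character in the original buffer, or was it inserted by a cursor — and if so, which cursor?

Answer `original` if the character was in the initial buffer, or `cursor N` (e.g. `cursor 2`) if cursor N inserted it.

After op 1 (insert('e')): buffer="vhncrhebexhc" (len 12), cursors c1@7 c2@9, authorship ......1.2...
After op 2 (insert('v')): buffer="vhncrhevbevxhc" (len 14), cursors c1@8 c2@11, authorship ......11.22...
After op 3 (delete): buffer="vhncrhebexhc" (len 12), cursors c1@7 c2@9, authorship ......1.2...
After op 4 (delete): buffer="vhncrhbxhc" (len 10), cursors c1@6 c2@7, authorship ..........
After op 5 (insert('v')): buffer="vhncrhvbvxhc" (len 12), cursors c1@7 c2@9, authorship ......1.2...
Authorship (.=original, N=cursor N): . . . . . . 1 . 2 . . .
Index 2: author = original

Answer: original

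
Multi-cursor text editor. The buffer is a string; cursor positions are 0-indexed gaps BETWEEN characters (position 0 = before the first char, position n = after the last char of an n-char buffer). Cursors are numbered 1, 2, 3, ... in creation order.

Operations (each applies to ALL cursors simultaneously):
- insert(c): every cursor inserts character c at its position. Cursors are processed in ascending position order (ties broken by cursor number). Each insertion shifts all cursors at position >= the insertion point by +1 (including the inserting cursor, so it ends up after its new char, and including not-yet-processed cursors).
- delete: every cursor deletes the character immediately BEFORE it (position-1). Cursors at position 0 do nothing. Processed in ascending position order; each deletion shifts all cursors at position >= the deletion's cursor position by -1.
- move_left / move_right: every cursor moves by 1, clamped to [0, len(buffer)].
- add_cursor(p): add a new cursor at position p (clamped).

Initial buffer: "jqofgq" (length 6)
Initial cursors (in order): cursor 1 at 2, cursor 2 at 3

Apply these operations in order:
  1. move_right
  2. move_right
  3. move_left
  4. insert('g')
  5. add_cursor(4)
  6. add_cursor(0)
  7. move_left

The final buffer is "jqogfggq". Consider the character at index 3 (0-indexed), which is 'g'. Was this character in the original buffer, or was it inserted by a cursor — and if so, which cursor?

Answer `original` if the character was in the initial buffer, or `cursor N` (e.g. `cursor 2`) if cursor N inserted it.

After op 1 (move_right): buffer="jqofgq" (len 6), cursors c1@3 c2@4, authorship ......
After op 2 (move_right): buffer="jqofgq" (len 6), cursors c1@4 c2@5, authorship ......
After op 3 (move_left): buffer="jqofgq" (len 6), cursors c1@3 c2@4, authorship ......
After op 4 (insert('g')): buffer="jqogfggq" (len 8), cursors c1@4 c2@6, authorship ...1.2..
After op 5 (add_cursor(4)): buffer="jqogfggq" (len 8), cursors c1@4 c3@4 c2@6, authorship ...1.2..
After op 6 (add_cursor(0)): buffer="jqogfggq" (len 8), cursors c4@0 c1@4 c3@4 c2@6, authorship ...1.2..
After op 7 (move_left): buffer="jqogfggq" (len 8), cursors c4@0 c1@3 c3@3 c2@5, authorship ...1.2..
Authorship (.=original, N=cursor N): . . . 1 . 2 . .
Index 3: author = 1

Answer: cursor 1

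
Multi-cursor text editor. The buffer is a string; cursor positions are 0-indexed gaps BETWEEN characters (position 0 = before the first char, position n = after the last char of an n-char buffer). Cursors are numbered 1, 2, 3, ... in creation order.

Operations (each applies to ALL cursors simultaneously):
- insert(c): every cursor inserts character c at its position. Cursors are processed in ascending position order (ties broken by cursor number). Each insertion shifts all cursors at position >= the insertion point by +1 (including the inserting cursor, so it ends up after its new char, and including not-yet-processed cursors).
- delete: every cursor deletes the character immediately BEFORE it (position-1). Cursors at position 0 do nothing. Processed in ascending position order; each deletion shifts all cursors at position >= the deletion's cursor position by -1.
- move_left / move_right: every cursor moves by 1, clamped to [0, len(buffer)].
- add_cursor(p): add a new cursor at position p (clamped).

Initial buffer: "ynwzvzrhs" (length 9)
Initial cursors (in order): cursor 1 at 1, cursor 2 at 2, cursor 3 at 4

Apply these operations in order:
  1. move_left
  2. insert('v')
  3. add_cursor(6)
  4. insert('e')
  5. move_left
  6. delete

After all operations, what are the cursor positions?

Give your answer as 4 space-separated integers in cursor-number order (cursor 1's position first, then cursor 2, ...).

After op 1 (move_left): buffer="ynwzvzrhs" (len 9), cursors c1@0 c2@1 c3@3, authorship .........
After op 2 (insert('v')): buffer="vyvnwvzvzrhs" (len 12), cursors c1@1 c2@3 c3@6, authorship 1.2..3......
After op 3 (add_cursor(6)): buffer="vyvnwvzvzrhs" (len 12), cursors c1@1 c2@3 c3@6 c4@6, authorship 1.2..3......
After op 4 (insert('e')): buffer="veyvenwveezvzrhs" (len 16), cursors c1@2 c2@5 c3@10 c4@10, authorship 11.22..334......
After op 5 (move_left): buffer="veyvenwveezvzrhs" (len 16), cursors c1@1 c2@4 c3@9 c4@9, authorship 11.22..334......
After op 6 (delete): buffer="eyenwezvzrhs" (len 12), cursors c1@0 c2@2 c3@5 c4@5, authorship 1.2..4......

Answer: 0 2 5 5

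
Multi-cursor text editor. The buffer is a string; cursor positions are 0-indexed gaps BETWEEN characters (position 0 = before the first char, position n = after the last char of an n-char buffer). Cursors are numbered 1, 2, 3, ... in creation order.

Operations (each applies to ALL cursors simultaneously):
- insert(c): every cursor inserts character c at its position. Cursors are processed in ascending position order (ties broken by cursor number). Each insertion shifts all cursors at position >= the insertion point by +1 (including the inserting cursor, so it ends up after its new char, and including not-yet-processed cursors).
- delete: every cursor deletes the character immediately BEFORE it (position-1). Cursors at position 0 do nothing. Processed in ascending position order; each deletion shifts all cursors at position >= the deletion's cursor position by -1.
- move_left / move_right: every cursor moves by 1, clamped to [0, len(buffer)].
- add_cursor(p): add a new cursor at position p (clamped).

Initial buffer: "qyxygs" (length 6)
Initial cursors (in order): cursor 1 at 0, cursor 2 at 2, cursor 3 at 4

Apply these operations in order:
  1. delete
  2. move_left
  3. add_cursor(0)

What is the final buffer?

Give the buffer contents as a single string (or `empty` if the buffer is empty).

Answer: qxgs

Derivation:
After op 1 (delete): buffer="qxgs" (len 4), cursors c1@0 c2@1 c3@2, authorship ....
After op 2 (move_left): buffer="qxgs" (len 4), cursors c1@0 c2@0 c3@1, authorship ....
After op 3 (add_cursor(0)): buffer="qxgs" (len 4), cursors c1@0 c2@0 c4@0 c3@1, authorship ....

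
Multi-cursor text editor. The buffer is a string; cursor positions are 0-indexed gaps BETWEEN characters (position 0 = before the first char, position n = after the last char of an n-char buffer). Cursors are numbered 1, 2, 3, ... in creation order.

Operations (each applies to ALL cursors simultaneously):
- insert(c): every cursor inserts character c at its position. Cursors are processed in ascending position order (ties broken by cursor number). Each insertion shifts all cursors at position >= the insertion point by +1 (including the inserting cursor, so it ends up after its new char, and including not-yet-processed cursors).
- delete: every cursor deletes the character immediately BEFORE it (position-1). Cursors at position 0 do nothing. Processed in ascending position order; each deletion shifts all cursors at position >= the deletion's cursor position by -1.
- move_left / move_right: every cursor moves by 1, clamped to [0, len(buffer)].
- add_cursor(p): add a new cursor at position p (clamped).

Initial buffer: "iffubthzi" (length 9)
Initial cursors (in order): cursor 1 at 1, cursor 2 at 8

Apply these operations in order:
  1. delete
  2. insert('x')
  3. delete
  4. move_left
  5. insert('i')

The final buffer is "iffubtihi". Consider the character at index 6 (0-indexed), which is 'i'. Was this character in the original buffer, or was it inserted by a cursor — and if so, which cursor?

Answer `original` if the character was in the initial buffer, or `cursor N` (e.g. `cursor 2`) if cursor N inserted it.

After op 1 (delete): buffer="ffubthi" (len 7), cursors c1@0 c2@6, authorship .......
After op 2 (insert('x')): buffer="xffubthxi" (len 9), cursors c1@1 c2@8, authorship 1......2.
After op 3 (delete): buffer="ffubthi" (len 7), cursors c1@0 c2@6, authorship .......
After op 4 (move_left): buffer="ffubthi" (len 7), cursors c1@0 c2@5, authorship .......
After op 5 (insert('i')): buffer="iffubtihi" (len 9), cursors c1@1 c2@7, authorship 1.....2..
Authorship (.=original, N=cursor N): 1 . . . . . 2 . .
Index 6: author = 2

Answer: cursor 2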